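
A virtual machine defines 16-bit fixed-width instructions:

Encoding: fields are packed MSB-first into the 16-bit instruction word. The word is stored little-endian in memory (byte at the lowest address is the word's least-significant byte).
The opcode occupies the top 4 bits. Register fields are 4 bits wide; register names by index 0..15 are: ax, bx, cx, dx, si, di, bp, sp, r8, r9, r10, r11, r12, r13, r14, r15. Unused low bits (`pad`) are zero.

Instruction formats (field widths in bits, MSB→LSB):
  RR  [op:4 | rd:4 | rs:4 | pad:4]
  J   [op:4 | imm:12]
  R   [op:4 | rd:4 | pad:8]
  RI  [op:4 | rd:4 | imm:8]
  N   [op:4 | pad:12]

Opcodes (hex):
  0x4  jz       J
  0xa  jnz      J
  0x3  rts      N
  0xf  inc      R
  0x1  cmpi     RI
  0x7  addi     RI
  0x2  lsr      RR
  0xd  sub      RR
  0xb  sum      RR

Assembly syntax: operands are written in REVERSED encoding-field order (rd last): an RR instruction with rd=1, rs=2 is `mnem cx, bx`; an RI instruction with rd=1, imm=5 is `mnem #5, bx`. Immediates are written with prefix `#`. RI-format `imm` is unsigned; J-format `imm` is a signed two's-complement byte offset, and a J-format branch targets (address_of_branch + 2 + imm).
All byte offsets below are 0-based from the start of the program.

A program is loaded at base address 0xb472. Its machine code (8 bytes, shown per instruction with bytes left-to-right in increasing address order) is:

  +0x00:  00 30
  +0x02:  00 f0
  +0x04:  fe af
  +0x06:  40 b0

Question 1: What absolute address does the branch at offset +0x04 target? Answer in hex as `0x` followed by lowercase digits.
off 0x04: read fe af as little → 0xaffe
  opcode bits[15:12]=0xa: jnz/J
  imm@[11:0]=0xffe (s12→-2) ⇒ #-2
  target = base 0xb472 + off 0x04 + 2 + imm -2 = 0xb476

0xb476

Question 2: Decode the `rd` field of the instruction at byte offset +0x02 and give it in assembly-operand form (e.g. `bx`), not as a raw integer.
ax

off 0x02: read 00 f0 as little → 0xf000
  top 4b → 0xf → inc [R]
  rd@[11:8]=0x0 ⇒ ax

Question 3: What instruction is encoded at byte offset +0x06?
[06] 40 b0 → 0xb040
  op=0xb040>>12=0xb ⇒ sum (RR)
  rd: (w>>8)&0xf=0x0 → ax
  rs: (w>>4)&0xf=0x4 → si

sum si, ax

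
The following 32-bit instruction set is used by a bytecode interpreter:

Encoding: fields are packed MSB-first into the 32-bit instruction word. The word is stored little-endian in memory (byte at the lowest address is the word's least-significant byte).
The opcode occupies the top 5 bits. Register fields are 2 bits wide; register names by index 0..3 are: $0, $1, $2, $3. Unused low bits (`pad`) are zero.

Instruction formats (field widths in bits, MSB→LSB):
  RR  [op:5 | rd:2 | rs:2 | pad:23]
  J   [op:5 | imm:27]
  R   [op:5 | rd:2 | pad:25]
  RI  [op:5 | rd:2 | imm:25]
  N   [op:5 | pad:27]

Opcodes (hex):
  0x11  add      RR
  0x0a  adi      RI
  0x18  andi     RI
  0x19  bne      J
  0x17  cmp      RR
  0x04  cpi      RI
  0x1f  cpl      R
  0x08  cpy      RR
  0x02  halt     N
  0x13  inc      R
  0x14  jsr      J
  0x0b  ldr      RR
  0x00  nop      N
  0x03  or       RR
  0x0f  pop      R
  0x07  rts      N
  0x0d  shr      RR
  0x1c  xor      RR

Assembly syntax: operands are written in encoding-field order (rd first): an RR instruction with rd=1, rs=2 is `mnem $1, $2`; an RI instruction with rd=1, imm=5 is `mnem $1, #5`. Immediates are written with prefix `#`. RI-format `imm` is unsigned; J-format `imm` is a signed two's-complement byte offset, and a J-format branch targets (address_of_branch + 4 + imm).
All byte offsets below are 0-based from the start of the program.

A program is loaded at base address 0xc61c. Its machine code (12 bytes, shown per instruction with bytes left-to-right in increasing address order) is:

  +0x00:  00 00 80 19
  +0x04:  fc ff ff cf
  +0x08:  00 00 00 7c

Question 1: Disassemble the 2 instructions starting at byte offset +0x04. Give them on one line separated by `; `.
bne #-4; pop $2

@+04  little-endian(fc ff ff cf) = 0xcffffffc
  top 5b → 0x19 → bne [J]
  imm: (w>>0)&0x7ffffff=0x7fffffc (s27→-4) → #-4
@+08  little-endian(00 00 00 7c) = 0x7c000000
  top 5b → 0xf → pop [R]
  rd: (w>>25)&0x3=0x2 → $2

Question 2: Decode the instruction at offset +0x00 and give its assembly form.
off 0x00: read 00 00 80 19 as little → 0x19800000
  opcode bits[31:27]=0x3: or/RR
  rd@[26:25]=0x0 ⇒ $0
  rs@[24:23]=0x3 ⇒ $3

or $0, $3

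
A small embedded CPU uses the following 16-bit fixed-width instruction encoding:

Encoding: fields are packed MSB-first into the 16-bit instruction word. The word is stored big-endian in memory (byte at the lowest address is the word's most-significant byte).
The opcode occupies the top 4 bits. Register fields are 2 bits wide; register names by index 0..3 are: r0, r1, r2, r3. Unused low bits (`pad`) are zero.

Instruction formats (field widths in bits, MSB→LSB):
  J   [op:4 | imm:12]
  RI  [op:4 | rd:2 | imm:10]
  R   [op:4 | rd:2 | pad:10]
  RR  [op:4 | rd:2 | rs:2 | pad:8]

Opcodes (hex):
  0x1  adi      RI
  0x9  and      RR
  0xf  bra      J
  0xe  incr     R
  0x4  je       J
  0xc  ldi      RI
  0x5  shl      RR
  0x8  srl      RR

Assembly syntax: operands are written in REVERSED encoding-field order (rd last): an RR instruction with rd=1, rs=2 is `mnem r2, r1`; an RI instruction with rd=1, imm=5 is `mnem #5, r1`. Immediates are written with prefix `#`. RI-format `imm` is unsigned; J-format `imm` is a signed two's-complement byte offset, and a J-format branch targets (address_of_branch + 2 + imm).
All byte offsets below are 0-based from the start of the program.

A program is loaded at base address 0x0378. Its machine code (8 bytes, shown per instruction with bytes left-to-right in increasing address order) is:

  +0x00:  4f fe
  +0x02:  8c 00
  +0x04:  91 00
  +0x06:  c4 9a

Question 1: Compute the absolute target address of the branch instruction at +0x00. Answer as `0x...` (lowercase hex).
+0x00: 4f fe ⇒ word 0x4ffe (big)
  opcode bits[15:12]=0x4: je/J
  imm@[11:0]=0xffe (s12→-2) ⇒ #-2
  target = base 0x0378 + off 0x00 + 2 + imm -2 = 0x0378

0x0378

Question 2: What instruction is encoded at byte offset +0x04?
@+04  big-endian(91 00) = 0x9100
  opcode bits[15:12]=0x9: and/RR
  rd@[11:10]=0x0 ⇒ r0
  rs@[9:8]=0x1 ⇒ r1

and r1, r0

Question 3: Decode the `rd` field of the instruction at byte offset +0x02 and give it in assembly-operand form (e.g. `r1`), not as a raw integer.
r3

off 0x02: read 8c 00 as big → 0x8c00
  opcode bits[15:12]=0x8: srl/RR
  [11:10] rd=3 = r3
  [9:8] rs=0 = r0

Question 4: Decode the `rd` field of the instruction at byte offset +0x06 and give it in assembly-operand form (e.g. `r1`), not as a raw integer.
@+06  big-endian(c4 9a) = 0xc49a
  top 4b → 0xc → ldi [RI]
  [11:10] rd=1 = r1
  [9:0] imm=154 = #154

r1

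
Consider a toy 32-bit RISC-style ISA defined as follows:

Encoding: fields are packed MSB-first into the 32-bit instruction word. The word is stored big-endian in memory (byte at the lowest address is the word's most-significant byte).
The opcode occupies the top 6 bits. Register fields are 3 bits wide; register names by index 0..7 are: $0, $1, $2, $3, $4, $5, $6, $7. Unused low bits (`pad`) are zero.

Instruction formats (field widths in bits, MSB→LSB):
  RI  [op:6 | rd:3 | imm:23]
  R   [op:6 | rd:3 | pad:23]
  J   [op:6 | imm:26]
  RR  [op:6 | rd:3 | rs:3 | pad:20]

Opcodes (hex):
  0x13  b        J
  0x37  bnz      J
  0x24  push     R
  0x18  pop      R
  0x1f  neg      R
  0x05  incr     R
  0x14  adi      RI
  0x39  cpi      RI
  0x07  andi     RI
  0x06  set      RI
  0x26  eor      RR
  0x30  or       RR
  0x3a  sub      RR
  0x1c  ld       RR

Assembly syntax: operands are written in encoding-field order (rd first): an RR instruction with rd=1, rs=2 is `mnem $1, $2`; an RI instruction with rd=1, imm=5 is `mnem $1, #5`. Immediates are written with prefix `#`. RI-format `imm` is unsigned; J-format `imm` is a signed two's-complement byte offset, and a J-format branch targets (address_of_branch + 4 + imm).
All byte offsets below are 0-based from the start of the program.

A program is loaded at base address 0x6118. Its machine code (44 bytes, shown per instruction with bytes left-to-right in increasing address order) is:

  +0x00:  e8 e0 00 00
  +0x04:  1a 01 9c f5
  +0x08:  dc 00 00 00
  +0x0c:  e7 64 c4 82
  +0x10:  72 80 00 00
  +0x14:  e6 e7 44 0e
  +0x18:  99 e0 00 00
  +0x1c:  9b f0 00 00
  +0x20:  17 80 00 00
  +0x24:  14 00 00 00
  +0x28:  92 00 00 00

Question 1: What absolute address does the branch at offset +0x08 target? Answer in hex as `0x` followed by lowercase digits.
0x6124

+0x08: dc 00 00 00 ⇒ word 0xdc000000 (big)
  top 6b → 0x37 → bnz [J]
  imm: (w>>0)&0x3ffffff=0x0 → #0
  target = base 0x6118 + off 0x08 + 4 + imm 0 = 0x6124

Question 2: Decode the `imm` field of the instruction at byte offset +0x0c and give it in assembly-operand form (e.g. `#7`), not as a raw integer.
@+0c  big-endian(e7 64 c4 82) = 0xe764c482
  opcode bits[31:26]=0x39: cpi/RI
  rd@[25:23]=0x6 ⇒ $6
  imm@[22:0]=0x64c482 ⇒ #6603906

#6603906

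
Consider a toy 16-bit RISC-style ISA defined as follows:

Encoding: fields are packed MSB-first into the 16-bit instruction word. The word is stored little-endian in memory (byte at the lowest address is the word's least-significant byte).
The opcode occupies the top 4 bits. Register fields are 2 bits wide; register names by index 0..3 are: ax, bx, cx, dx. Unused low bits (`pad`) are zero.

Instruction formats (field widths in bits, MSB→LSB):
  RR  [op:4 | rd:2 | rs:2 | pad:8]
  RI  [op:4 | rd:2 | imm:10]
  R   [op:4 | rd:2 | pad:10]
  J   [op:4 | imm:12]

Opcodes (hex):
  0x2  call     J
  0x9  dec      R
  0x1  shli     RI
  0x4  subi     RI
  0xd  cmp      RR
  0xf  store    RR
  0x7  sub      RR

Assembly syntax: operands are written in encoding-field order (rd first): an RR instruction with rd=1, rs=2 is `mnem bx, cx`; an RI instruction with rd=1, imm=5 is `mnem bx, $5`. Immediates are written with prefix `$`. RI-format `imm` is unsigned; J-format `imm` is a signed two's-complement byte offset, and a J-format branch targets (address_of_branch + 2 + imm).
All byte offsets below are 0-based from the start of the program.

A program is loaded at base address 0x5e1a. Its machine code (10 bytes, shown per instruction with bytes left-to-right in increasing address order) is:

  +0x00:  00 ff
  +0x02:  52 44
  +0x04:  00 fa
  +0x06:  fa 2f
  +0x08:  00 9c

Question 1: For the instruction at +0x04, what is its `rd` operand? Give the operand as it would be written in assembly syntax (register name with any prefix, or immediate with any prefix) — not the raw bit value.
cx

off 0x04: read 00 fa as little → 0xfa00
  top 4b → 0xf → store [RR]
  [11:10] rd=2 = cx
  [9:8] rs=2 = cx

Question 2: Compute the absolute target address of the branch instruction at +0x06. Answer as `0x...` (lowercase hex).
0x5e1c

+0x06: fa 2f ⇒ word 0x2ffa (little)
  op=0x2ffa>>12=0x2 ⇒ call (J)
  imm@[11:0]=0xffa (s12→-6) ⇒ $-6
  target = base 0x5e1a + off 0x06 + 2 + imm -6 = 0x5e1c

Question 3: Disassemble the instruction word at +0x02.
subi bx, $82

off 0x02: read 52 44 as little → 0x4452
  opcode bits[15:12]=0x4: subi/RI
  [11:10] rd=1 = bx
  [9:0] imm=82 = $82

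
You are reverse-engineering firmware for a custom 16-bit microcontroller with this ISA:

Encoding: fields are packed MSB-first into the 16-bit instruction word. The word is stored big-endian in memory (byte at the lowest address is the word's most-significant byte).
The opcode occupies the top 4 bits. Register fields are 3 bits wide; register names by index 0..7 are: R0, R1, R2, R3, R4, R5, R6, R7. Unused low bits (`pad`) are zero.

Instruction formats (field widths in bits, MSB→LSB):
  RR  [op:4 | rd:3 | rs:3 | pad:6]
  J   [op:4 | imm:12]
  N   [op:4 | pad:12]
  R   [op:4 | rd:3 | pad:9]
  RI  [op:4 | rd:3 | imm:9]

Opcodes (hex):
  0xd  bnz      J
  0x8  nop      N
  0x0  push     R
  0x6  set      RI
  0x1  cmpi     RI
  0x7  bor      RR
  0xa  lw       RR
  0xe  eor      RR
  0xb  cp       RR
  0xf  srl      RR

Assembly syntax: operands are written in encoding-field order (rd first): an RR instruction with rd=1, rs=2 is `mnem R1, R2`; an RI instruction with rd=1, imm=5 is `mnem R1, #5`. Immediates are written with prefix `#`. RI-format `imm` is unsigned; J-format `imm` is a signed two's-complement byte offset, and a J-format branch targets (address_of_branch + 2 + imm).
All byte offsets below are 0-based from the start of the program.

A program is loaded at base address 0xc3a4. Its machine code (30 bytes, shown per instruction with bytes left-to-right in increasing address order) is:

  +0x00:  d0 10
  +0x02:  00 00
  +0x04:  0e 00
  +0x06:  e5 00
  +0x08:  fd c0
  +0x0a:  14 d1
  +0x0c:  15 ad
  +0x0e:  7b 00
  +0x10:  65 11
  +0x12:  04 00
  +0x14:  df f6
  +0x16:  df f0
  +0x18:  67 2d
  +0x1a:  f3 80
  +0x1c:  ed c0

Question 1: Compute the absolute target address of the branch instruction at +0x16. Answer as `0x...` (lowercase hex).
0xc3ac

off 0x16: read df f0 as big → 0xdff0
  top 4b → 0xd → bnz [J]
  [11:0] imm=4080 (s12→-16) = #-16
  target = base 0xc3a4 + off 0x16 + 2 + imm -16 = 0xc3ac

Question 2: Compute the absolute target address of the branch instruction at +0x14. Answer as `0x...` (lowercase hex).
0xc3b0

off 0x14: read df f6 as big → 0xdff6
  top 4b → 0xd → bnz [J]
  imm@[11:0]=0xff6 (s12→-10) ⇒ #-10
  target = base 0xc3a4 + off 0x14 + 2 + imm -10 = 0xc3b0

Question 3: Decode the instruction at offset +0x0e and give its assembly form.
bor R5, R4

+0x0e: 7b 00 ⇒ word 0x7b00 (big)
  op=0x7b00>>12=0x7 ⇒ bor (RR)
  rd: (w>>9)&0x7=0x5 → R5
  rs: (w>>6)&0x7=0x4 → R4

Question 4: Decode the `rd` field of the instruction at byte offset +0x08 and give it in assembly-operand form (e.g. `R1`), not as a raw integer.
[08] fd c0 → 0xfdc0
  opcode bits[15:12]=0xf: srl/RR
  [11:9] rd=6 = R6
  [8:6] rs=7 = R7

R6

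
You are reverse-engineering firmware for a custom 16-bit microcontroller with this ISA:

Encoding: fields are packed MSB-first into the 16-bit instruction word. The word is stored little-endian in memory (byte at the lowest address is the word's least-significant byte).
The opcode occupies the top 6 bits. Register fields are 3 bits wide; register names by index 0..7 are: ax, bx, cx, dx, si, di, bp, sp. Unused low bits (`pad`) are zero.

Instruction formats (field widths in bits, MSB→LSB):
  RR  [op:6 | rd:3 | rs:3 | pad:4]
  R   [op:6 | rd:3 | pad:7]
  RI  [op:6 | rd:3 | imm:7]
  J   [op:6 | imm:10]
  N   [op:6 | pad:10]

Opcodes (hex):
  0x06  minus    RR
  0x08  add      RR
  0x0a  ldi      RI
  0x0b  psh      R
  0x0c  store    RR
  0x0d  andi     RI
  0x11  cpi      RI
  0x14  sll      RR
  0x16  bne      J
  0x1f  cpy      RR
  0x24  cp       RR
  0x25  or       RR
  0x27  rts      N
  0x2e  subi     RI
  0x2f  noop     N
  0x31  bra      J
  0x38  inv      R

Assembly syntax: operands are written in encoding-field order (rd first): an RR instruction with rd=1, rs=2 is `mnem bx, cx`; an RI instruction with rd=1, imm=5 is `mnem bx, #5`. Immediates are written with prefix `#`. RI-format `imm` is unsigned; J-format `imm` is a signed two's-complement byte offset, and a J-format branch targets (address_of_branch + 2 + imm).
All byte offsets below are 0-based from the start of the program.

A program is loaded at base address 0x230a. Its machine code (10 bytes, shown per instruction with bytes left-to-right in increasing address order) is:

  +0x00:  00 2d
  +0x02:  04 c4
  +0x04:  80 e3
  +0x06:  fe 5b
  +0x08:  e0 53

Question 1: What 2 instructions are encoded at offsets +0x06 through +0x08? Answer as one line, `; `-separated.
[06] fe 5b → 0x5bfe
  opcode bits[15:10]=0x16: bne/J
  imm@[9:0]=0x3fe (s10→-2) ⇒ #-2
[08] e0 53 → 0x53e0
  opcode bits[15:10]=0x14: sll/RR
  rd@[9:7]=0x7 ⇒ sp
  rs@[6:4]=0x6 ⇒ bp

bne #-2; sll sp, bp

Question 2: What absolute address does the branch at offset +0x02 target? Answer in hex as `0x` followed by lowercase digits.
off 0x02: read 04 c4 as little → 0xc404
  opcode bits[15:10]=0x31: bra/J
  imm: (w>>0)&0x3ff=0x4 → #4
  target = base 0x230a + off 0x02 + 2 + imm 4 = 0x2312

0x2312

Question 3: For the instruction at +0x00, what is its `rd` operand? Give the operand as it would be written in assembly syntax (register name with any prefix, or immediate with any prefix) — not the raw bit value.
cx

@+00  little-endian(00 2d) = 0x2d00
  top 6b → 0xb → psh [R]
  rd@[9:7]=0x2 ⇒ cx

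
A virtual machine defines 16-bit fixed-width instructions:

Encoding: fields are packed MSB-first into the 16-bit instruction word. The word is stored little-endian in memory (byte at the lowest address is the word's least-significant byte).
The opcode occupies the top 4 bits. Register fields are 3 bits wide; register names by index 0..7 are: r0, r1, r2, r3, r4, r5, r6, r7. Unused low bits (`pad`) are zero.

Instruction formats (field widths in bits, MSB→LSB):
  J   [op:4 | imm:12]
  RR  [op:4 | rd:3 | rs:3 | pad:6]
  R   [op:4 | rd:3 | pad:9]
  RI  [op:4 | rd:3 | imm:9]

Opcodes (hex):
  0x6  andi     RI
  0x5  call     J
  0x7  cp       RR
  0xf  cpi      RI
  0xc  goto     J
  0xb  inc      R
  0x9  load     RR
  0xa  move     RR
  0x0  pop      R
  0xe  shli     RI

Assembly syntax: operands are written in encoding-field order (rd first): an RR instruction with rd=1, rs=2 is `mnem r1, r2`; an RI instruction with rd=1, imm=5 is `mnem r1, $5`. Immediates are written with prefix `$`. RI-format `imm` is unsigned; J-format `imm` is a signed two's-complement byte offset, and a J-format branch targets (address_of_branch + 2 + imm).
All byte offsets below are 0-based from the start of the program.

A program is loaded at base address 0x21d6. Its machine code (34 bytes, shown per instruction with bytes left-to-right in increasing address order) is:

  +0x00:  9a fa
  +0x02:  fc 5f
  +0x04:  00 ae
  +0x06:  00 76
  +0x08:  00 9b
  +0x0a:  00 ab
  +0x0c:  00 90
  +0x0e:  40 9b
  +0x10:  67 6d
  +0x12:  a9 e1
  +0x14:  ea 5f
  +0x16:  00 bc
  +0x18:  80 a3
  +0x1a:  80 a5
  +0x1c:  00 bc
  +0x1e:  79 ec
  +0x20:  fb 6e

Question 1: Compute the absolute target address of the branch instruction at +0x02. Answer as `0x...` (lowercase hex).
[02] fc 5f → 0x5ffc
  top 4b → 0x5 → call [J]
  [11:0] imm=4092 (s12→-4) = $-4
  target = base 0x21d6 + off 0x02 + 2 + imm -4 = 0x21d6

0x21d6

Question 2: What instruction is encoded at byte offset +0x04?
off 0x04: read 00 ae as little → 0xae00
  top 4b → 0xa → move [RR]
  rd: (w>>9)&0x7=0x7 → r7
  rs: (w>>6)&0x7=0x0 → r0

move r7, r0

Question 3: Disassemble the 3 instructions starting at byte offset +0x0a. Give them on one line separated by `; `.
off 0x0a: read 00 ab as little → 0xab00
  op=0xab00>>12=0xa ⇒ move (RR)
  [11:9] rd=5 = r5
  [8:6] rs=4 = r4
off 0x0c: read 00 90 as little → 0x9000
  op=0x9000>>12=0x9 ⇒ load (RR)
  [11:9] rd=0 = r0
  [8:6] rs=0 = r0
off 0x0e: read 40 9b as little → 0x9b40
  op=0x9b40>>12=0x9 ⇒ load (RR)
  [11:9] rd=5 = r5
  [8:6] rs=5 = r5

move r5, r4; load r0, r0; load r5, r5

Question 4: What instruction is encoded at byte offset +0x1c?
inc r6

[1c] 00 bc → 0xbc00
  opcode bits[15:12]=0xb: inc/R
  rd: (w>>9)&0x7=0x6 → r6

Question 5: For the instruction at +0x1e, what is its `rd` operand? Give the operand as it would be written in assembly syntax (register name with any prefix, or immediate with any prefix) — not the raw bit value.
r6

@+1e  little-endian(79 ec) = 0xec79
  top 4b → 0xe → shli [RI]
  rd@[11:9]=0x6 ⇒ r6
  imm@[8:0]=0x79 ⇒ $121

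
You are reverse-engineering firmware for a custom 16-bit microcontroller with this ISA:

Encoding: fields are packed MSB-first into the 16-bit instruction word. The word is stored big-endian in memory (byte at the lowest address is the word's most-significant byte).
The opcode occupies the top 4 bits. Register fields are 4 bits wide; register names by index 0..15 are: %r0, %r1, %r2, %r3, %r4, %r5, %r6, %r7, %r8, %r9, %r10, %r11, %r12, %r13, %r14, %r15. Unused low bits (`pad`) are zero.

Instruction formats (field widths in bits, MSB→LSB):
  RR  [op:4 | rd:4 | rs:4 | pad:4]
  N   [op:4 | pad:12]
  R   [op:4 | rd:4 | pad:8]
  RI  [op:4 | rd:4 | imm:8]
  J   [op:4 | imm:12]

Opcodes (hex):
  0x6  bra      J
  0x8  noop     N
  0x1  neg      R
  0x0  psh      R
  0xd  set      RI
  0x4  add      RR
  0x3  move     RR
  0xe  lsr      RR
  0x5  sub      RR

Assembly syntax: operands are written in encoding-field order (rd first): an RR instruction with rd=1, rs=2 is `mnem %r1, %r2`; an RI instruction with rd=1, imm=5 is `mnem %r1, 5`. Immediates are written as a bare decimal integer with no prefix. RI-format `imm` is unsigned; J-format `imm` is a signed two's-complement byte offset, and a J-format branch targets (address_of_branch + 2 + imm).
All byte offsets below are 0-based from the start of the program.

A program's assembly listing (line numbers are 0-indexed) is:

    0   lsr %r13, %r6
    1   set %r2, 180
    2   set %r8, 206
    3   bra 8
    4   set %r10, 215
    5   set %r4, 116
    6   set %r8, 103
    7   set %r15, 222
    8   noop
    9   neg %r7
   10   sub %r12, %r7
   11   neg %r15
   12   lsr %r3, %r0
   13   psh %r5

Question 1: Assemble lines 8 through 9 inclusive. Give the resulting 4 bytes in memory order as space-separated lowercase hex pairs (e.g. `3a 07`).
L8: noop op=0x8:4|pad=0:12 ⇒ 0x8000 ⇒ big 80 00
L9: neg op=0x1:4|rd=7:4|pad=0:8 ⇒ 0x1700 ⇒ big 17 00

80 00 17 00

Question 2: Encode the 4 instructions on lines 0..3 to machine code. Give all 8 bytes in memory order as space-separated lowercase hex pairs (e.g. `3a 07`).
L0: lsr op=0xe:4|rd=13:4|rs=6:4|pad=0:4 ⇒ 0xed60 ⇒ big ed 60
L1: set op=0xd:4|rd=2:4|imm=180:8 ⇒ 0xd2b4 ⇒ big d2 b4
L2: set op=0xd:4|rd=8:4|imm=206:8 ⇒ 0xd8ce ⇒ big d8 ce
L3: bra op=0x6:4|imm=8:12 ⇒ 0x6008 ⇒ big 60 08

ed 60 d2 b4 d8 ce 60 08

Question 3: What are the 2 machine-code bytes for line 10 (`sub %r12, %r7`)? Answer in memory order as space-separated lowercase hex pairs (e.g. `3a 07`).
L10: sub op=0x5:4|rd=12:4|rs=7:4|pad=0:4 ⇒ 0x5c70 ⇒ big 5c 70

5c 70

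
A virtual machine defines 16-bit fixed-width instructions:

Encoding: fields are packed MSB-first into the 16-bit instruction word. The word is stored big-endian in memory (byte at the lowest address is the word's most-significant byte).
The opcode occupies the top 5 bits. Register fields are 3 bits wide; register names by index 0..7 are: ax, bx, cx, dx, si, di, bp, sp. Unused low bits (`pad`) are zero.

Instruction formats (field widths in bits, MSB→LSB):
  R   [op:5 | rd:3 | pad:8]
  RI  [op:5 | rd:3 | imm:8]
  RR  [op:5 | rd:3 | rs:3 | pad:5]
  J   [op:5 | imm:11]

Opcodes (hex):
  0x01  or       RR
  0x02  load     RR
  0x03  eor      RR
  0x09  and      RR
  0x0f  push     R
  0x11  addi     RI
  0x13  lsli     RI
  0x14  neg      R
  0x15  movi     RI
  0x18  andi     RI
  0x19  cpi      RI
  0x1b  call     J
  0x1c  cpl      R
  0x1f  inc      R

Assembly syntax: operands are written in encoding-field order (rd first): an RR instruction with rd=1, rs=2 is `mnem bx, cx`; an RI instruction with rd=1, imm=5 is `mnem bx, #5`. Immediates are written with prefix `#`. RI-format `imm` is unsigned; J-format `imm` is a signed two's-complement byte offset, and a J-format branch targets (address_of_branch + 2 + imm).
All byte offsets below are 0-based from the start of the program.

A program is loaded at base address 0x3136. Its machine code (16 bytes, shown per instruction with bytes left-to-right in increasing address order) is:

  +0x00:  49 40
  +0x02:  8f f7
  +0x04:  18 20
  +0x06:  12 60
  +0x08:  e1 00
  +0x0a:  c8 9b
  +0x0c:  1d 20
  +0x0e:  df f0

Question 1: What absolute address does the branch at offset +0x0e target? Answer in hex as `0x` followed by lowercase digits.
+0x0e: df f0 ⇒ word 0xdff0 (big)
  op=0xdff0>>11=0x1b ⇒ call (J)
  [10:0] imm=2032 (s11→-16) = #-16
  target = base 0x3136 + off 0x0e + 2 + imm -16 = 0x3136

0x3136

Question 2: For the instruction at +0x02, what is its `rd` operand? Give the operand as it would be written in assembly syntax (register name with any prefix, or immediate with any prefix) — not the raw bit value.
+0x02: 8f f7 ⇒ word 0x8ff7 (big)
  opcode bits[15:11]=0x11: addi/RI
  rd@[10:8]=0x7 ⇒ sp
  imm@[7:0]=0xf7 ⇒ #247

sp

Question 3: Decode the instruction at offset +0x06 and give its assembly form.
off 0x06: read 12 60 as big → 0x1260
  op=0x1260>>11=0x2 ⇒ load (RR)
  rd@[10:8]=0x2 ⇒ cx
  rs@[7:5]=0x3 ⇒ dx

load cx, dx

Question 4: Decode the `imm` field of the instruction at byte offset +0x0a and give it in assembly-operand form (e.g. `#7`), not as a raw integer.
+0x0a: c8 9b ⇒ word 0xc89b (big)
  top 5b → 0x19 → cpi [RI]
  rd: (w>>8)&0x7=0x0 → ax
  imm: (w>>0)&0xff=0x9b → #155

#155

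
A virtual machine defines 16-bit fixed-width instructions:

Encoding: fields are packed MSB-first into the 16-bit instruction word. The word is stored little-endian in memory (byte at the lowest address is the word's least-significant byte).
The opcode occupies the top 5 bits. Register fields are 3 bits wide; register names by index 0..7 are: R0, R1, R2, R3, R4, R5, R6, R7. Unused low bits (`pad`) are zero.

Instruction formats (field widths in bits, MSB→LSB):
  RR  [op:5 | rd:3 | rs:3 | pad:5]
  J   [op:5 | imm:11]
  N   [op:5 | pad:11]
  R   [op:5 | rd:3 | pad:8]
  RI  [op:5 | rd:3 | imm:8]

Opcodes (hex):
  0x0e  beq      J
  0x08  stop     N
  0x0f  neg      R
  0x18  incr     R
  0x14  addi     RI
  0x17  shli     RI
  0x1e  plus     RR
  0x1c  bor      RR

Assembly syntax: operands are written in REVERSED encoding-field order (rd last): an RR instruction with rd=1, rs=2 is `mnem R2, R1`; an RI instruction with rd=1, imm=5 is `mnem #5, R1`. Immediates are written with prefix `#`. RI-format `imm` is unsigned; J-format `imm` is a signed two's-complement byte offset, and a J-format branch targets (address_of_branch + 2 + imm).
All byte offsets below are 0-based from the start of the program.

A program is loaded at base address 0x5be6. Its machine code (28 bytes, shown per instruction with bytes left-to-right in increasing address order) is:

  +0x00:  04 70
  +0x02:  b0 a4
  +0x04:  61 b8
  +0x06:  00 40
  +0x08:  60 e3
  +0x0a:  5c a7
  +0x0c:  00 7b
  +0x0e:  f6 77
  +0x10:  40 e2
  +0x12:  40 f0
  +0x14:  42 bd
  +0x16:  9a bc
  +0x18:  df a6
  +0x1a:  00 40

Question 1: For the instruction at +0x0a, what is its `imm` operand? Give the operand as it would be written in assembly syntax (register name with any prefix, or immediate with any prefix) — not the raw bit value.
#92

off 0x0a: read 5c a7 as little → 0xa75c
  op=0xa75c>>11=0x14 ⇒ addi (RI)
  rd@[10:8]=0x7 ⇒ R7
  imm@[7:0]=0x5c ⇒ #92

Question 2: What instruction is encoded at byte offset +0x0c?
neg R3

[0c] 00 7b → 0x7b00
  top 5b → 0xf → neg [R]
  rd: (w>>8)&0x7=0x3 → R3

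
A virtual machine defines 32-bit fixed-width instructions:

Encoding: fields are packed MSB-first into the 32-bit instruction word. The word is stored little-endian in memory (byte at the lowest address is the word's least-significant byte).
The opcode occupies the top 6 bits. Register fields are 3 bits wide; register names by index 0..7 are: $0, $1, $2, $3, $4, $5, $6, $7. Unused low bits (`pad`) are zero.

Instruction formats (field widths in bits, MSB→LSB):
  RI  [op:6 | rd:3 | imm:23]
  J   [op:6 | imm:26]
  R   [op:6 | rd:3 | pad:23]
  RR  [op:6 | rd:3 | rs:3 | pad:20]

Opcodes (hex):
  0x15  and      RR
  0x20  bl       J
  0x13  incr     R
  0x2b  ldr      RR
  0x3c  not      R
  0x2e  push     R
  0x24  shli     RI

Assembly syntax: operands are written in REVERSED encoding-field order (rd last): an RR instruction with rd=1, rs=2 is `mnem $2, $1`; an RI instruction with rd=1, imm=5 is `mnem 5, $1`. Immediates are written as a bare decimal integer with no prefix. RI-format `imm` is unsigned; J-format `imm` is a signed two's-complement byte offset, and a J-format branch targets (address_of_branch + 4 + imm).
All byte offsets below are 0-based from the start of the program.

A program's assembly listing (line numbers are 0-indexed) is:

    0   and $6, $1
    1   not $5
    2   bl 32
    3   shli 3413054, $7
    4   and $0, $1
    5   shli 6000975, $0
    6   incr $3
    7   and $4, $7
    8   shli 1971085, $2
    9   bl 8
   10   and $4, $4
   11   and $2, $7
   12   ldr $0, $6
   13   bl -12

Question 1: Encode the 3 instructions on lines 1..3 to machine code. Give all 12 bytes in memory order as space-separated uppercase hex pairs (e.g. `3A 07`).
line 1 (not): pack op=0x3c:6|rd=5:3|pad=0:23 = 0xf2800000; little→ 00 00 80 f2
line 2 (bl): pack op=0x20:6|imm=32:26 = 0x80000020; little→ 20 00 00 80
line 3 (shli): pack op=0x24:6|rd=7:3|imm=3413054:23 = 0x93b4143e; little→ 3e 14 b4 93

00 00 80 F2 20 00 00 80 3E 14 B4 93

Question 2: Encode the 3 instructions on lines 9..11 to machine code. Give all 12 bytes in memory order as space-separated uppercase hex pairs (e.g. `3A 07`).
08 00 00 80 00 00 40 56 00 00 A0 57

line 9 (bl): pack op=0x20:6|imm=8:26 = 0x80000008; little→ 08 00 00 80
line 10 (and): pack op=0x15:6|rd=4:3|rs=4:3|pad=0:20 = 0x56400000; little→ 00 00 40 56
line 11 (and): pack op=0x15:6|rd=7:3|rs=2:3|pad=0:20 = 0x57a00000; little→ 00 00 a0 57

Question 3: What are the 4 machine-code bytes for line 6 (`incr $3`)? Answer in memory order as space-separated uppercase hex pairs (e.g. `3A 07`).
00 00 80 4D

L6: incr op=0x13:6|rd=3:3|pad=0:23 ⇒ 0x4d800000 ⇒ little 00 00 80 4d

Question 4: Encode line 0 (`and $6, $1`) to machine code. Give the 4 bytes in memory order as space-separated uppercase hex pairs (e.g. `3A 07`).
00 00 E0 54

line 0 (and): pack op=0x15:6|rd=1:3|rs=6:3|pad=0:20 = 0x54e00000; little→ 00 00 e0 54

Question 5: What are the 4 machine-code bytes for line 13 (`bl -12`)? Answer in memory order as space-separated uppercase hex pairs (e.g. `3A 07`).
line 13 (bl): pack op=0x20:6|imm=-12:26 = 0x83fffff4; little→ f4 ff ff 83

F4 FF FF 83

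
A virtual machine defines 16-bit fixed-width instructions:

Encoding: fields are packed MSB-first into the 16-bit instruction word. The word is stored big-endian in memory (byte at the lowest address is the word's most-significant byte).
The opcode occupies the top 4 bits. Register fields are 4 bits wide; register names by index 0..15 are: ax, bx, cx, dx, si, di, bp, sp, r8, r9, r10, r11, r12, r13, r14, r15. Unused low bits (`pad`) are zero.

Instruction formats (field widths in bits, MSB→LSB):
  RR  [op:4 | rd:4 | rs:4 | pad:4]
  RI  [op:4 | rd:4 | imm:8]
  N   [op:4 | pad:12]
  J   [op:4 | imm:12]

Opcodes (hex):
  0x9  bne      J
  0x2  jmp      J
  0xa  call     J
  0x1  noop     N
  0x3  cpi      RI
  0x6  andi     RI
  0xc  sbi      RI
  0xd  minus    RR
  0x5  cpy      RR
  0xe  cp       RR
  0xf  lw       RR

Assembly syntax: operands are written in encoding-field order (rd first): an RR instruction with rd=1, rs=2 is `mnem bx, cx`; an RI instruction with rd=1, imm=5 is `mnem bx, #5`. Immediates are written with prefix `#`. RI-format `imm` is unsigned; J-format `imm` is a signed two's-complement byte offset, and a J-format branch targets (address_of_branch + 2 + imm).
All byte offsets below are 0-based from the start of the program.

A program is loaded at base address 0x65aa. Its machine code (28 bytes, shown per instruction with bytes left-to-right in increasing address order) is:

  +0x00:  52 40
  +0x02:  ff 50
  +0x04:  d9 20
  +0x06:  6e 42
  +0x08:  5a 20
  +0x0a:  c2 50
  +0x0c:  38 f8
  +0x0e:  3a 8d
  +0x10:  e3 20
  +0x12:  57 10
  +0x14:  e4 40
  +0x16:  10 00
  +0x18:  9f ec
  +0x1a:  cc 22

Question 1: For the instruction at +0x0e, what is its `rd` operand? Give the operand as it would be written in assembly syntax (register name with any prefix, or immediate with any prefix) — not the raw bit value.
r10

off 0x0e: read 3a 8d as big → 0x3a8d
  opcode bits[15:12]=0x3: cpi/RI
  [11:8] rd=10 = r10
  [7:0] imm=141 = #141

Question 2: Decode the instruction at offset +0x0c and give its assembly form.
+0x0c: 38 f8 ⇒ word 0x38f8 (big)
  top 4b → 0x3 → cpi [RI]
  rd@[11:8]=0x8 ⇒ r8
  imm@[7:0]=0xf8 ⇒ #248

cpi r8, #248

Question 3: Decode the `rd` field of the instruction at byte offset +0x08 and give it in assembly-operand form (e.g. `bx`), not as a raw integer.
r10

[08] 5a 20 → 0x5a20
  opcode bits[15:12]=0x5: cpy/RR
  rd@[11:8]=0xa ⇒ r10
  rs@[7:4]=0x2 ⇒ cx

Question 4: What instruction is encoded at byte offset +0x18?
@+18  big-endian(9f ec) = 0x9fec
  op=0x9fec>>12=0x9 ⇒ bne (J)
  imm: (w>>0)&0xfff=0xfec (s12→-20) → #-20

bne #-20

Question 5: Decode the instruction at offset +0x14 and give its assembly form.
cp si, si

+0x14: e4 40 ⇒ word 0xe440 (big)
  top 4b → 0xe → cp [RR]
  rd: (w>>8)&0xf=0x4 → si
  rs: (w>>4)&0xf=0x4 → si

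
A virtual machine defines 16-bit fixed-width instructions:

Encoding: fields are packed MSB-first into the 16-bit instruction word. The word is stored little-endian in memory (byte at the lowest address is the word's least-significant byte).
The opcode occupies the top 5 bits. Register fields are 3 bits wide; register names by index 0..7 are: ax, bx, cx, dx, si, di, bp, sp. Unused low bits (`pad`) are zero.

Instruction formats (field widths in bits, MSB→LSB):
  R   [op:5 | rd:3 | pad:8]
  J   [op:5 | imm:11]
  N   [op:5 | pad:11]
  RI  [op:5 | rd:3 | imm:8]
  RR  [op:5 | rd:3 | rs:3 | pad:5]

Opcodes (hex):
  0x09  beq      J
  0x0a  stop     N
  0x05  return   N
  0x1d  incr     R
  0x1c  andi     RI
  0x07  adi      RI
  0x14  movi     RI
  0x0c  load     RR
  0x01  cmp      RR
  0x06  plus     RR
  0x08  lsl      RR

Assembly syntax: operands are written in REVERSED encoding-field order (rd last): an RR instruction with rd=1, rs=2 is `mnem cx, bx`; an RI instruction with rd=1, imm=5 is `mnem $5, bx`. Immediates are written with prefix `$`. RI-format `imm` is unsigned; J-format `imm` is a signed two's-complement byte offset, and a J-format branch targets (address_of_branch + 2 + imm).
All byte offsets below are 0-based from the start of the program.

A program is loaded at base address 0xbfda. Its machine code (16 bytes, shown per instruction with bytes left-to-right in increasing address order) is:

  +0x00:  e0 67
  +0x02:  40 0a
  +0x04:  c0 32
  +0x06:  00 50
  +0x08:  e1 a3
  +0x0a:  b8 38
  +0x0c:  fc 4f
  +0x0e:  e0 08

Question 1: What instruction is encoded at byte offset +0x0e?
cmp sp, ax

off 0x0e: read e0 08 as little → 0x08e0
  op=0x08e0>>11=0x1 ⇒ cmp (RR)
  [10:8] rd=0 = ax
  [7:5] rs=7 = sp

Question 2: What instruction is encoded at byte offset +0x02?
@+02  little-endian(40 0a) = 0x0a40
  opcode bits[15:11]=0x1: cmp/RR
  rd@[10:8]=0x2 ⇒ cx
  rs@[7:5]=0x2 ⇒ cx

cmp cx, cx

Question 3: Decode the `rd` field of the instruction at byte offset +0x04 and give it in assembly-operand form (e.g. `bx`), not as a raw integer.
cx

off 0x04: read c0 32 as little → 0x32c0
  top 5b → 0x6 → plus [RR]
  rd@[10:8]=0x2 ⇒ cx
  rs@[7:5]=0x6 ⇒ bp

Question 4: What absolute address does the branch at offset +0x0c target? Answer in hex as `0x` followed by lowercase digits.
0xbfe4

off 0x0c: read fc 4f as little → 0x4ffc
  opcode bits[15:11]=0x9: beq/J
  imm@[10:0]=0x7fc (s11→-4) ⇒ $-4
  target = base 0xbfda + off 0x0c + 2 + imm -4 = 0xbfe4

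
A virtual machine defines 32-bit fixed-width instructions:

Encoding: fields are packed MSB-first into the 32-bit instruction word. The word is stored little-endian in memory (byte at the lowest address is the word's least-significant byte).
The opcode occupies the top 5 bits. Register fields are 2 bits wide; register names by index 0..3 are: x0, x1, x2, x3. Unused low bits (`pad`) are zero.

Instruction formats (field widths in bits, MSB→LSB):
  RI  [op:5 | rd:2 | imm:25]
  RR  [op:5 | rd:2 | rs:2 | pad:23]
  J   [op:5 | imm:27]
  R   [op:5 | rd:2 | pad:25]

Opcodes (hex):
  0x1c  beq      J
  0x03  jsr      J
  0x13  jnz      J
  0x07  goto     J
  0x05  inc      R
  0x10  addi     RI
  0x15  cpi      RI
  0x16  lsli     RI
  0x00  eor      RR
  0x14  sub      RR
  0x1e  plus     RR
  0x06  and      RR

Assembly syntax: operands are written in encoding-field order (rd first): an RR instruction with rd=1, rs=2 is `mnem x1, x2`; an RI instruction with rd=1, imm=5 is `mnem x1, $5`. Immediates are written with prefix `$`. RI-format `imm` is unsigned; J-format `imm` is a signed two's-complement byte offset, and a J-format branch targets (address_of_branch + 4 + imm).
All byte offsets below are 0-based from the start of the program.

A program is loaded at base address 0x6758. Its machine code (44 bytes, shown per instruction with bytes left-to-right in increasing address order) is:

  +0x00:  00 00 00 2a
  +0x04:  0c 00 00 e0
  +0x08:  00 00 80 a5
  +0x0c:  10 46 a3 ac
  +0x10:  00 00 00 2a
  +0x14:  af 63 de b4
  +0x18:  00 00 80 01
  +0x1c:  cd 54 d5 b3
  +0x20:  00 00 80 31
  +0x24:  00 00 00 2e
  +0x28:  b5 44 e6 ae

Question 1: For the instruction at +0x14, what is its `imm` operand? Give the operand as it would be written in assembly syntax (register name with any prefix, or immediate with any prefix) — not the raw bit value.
off 0x14: read af 63 de b4 as little → 0xb4de63af
  top 5b → 0x16 → lsli [RI]
  rd: (w>>25)&0x3=0x2 → x2
  imm: (w>>0)&0x1ffffff=0xde63af → $14574511

$14574511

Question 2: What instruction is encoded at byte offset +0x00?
off 0x00: read 00 00 00 2a as little → 0x2a000000
  op=0x2a000000>>27=0x5 ⇒ inc (R)
  rd@[26:25]=0x1 ⇒ x1

inc x1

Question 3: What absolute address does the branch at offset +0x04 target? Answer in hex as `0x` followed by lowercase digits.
[04] 0c 00 00 e0 → 0xe000000c
  op=0xe000000c>>27=0x1c ⇒ beq (J)
  imm@[26:0]=0xc ⇒ $12
  target = base 0x6758 + off 0x04 + 4 + imm 12 = 0x676c

0x676c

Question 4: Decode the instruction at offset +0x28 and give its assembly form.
cpi x3, $15090869

+0x28: b5 44 e6 ae ⇒ word 0xaee644b5 (little)
  top 5b → 0x15 → cpi [RI]
  [26:25] rd=3 = x3
  [24:0] imm=15090869 = $15090869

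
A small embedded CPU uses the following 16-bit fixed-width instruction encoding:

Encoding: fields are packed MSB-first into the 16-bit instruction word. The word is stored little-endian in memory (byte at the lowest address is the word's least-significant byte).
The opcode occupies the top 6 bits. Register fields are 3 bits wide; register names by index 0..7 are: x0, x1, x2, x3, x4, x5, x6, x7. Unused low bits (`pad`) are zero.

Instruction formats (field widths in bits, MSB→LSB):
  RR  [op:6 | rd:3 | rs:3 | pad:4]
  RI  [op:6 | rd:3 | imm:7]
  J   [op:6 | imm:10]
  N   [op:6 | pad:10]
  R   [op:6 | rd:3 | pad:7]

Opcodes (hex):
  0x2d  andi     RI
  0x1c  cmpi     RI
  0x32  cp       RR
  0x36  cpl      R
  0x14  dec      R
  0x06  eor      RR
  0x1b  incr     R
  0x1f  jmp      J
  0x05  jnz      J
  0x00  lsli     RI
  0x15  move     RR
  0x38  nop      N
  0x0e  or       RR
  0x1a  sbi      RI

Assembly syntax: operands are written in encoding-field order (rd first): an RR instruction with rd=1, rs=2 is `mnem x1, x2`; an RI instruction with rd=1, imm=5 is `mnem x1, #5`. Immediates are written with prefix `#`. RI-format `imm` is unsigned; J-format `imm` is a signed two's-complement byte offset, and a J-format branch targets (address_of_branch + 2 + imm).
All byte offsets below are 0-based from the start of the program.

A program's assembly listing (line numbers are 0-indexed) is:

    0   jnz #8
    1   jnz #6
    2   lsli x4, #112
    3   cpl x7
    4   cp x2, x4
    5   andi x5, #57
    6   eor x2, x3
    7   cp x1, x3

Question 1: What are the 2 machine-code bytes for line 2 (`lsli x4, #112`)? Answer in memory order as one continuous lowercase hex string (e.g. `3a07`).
line 2 (lsli): pack op=0x0:6|rd=4:3|imm=112:7 = 0x0270; little→ 70 02

7002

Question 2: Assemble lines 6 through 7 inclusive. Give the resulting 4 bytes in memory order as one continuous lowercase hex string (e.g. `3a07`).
3019b0c8

L6: eor op=0x6:6|rd=2:3|rs=3:3|pad=0:4 ⇒ 0x1930 ⇒ little 30 19
L7: cp op=0x32:6|rd=1:3|rs=3:3|pad=0:4 ⇒ 0xc8b0 ⇒ little b0 c8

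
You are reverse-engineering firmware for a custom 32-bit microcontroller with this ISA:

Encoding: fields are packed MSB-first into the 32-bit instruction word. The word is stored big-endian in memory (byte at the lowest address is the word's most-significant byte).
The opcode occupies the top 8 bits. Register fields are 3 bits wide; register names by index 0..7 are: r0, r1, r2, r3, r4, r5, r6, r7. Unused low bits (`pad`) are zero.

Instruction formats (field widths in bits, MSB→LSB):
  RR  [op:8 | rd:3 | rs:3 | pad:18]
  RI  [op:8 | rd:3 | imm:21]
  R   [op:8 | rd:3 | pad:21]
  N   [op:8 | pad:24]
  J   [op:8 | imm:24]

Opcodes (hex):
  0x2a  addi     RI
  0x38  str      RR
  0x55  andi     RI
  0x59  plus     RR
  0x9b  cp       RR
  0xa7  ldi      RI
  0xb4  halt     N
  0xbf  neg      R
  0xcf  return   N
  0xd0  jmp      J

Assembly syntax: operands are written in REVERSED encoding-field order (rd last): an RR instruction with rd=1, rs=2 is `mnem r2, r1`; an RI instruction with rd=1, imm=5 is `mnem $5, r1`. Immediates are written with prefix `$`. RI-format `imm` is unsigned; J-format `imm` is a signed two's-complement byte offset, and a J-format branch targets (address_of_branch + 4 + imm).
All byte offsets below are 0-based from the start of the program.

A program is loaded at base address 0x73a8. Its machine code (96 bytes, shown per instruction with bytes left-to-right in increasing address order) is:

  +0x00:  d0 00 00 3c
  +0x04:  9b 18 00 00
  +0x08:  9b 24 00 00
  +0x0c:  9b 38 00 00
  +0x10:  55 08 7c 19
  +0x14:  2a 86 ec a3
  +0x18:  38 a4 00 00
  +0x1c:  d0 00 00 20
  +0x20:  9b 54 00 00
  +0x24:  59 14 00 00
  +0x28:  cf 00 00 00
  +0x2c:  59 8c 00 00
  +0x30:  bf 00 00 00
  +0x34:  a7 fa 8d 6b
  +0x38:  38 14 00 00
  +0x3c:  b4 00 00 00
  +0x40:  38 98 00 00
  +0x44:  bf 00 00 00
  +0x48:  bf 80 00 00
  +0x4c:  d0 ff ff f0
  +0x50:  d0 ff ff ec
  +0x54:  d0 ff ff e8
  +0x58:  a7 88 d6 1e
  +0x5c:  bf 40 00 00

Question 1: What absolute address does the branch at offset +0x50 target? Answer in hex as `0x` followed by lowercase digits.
0x73e8

off 0x50: read d0 ff ff ec as big → 0xd0ffffec
  top 8b → 0xd0 → jmp [J]
  imm@[23:0]=0xffffec (s24→-20) ⇒ $-20
  target = base 0x73a8 + off 0x50 + 4 + imm -20 = 0x73e8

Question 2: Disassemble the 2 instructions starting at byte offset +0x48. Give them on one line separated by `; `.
+0x48: bf 80 00 00 ⇒ word 0xbf800000 (big)
  opcode bits[31:24]=0xbf: neg/R
  [23:21] rd=4 = r4
+0x4c: d0 ff ff f0 ⇒ word 0xd0fffff0 (big)
  opcode bits[31:24]=0xd0: jmp/J
  [23:0] imm=16777200 (s24→-16) = $-16

neg r4; jmp $-16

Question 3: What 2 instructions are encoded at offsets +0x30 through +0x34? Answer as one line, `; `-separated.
off 0x30: read bf 00 00 00 as big → 0xbf000000
  op=0xbf000000>>24=0xbf ⇒ neg (R)
  rd@[23:21]=0x0 ⇒ r0
off 0x34: read a7 fa 8d 6b as big → 0xa7fa8d6b
  op=0xa7fa8d6b>>24=0xa7 ⇒ ldi (RI)
  rd@[23:21]=0x7 ⇒ r7
  imm@[20:0]=0x1a8d6b ⇒ $1740139

neg r0; ldi $1740139, r7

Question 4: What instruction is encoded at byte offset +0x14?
@+14  big-endian(2a 86 ec a3) = 0x2a86eca3
  top 8b → 0x2a → addi [RI]
  rd: (w>>21)&0x7=0x4 → r4
  imm: (w>>0)&0x1fffff=0x6eca3 → $453795

addi $453795, r4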